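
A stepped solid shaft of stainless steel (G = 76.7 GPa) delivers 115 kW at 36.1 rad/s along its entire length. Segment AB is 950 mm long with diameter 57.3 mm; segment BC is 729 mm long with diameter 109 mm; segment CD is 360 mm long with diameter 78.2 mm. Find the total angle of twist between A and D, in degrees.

2.49°

ω = 36.1 rad/s, so T = P/ω = 115×10³ / 36.10 = 3186 N·m.
J_AB = π(0.0573)⁴/32 = 1.06×10^-6 m⁴; J_BC = π(0.109)⁴/32 = 1.39×10^-5 m⁴; J_CD = π(0.0782)⁴/32 = 3.67×10^-6 m⁴.
θ = (T/G)·Σ L_i/J_i = (3186/76.7×10⁹)·(0.950/1.06×10^-6 + 0.729/1.39×10^-5 + 0.360/3.67×10^-6) = 0.04354 rad.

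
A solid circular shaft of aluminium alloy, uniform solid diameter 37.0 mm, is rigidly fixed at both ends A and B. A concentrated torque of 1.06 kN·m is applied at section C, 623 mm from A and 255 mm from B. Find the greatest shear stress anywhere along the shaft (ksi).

11.0 ksi

With uniform GJ and both ends fixed, compatibility θ_AC = θ_CB gives T_A·a = T_B·b, together with T_A + T_B = T₀.
T_A = T₀·b/(a+b) = 1060·255/878.0 = 307.9 N·m; T_B = 752.1 N·m.
τ in each portion: τ_AC = 3.10×10^7 Pa, τ_CB = 7.56×10^7 Pa; maximum is in CB.
τ_max = T_CB·r/J = 752.1·0.0185/1.84×10^-7 = 7.562×10^7 Pa.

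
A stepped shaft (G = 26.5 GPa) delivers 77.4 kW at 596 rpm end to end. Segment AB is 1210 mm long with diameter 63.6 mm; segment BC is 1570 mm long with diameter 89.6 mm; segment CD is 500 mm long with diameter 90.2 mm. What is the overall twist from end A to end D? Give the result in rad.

0.0505 rad

ω = 2π·596/60 = 62.41 rad/s, so T = P/ω = 77.4×10³ / 62.41 = 1240 N·m.
J_AB = π(0.0636)⁴/32 = 1.61×10^-6 m⁴; J_BC = π(0.0896)⁴/32 = 6.33×10^-6 m⁴; J_CD = π(0.0902)⁴/32 = 6.50×10^-6 m⁴.
θ = (T/G)·Σ L_i/J_i = (1240/26.5×10⁹)·(1.21/1.61×10^-6 + 1.57/6.33×10^-6 + 0.500/6.50×10^-6) = 0.05046 rad.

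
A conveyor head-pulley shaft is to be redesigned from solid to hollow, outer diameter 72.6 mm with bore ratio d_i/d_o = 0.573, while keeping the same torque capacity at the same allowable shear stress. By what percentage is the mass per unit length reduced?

Equal τ_max and T ⇒ the solid shaft needs d_s³ = d_o³(1−k⁴), so d_s = 72.6·(1−0.573⁴)^(1/3) = 69.89 mm.
Area ratio A_h/A_s = d_o²(1−k²)/d_s² = (1−k²)/(1−k⁴)^(2/3) = 0.7247.
Mass saving = 1 − 0.7247 = 27.5 %.

27.5 %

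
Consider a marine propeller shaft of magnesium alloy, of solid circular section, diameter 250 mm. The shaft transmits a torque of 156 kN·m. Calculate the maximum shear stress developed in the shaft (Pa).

J = πd⁴/32 = π(0.250)⁴/32 = 3.835×10^-4 m⁴.
τ_max = T·r/J = 156000 × 0.125 / 3.835×10^-4 = 5.085×10^7 Pa.

5.08e7 Pa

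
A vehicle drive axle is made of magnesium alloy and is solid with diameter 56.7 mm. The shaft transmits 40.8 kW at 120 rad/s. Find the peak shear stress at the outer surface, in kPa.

9500 kPa

ω = 120 rad/s, so T = P/ω = 40.8×10³ / 120.0 = 340.0 N·m.
J = πd⁴/32 = π(0.0567)⁴/32 = 1.015×10^-6 m⁴.
τ_max = T·r/J = 340.0 × 0.0284 / 1.015×10^-6 = 9.499×10^6 Pa.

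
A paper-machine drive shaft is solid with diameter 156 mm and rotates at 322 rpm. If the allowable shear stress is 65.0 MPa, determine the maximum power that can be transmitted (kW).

1630 kW

J = πd⁴/32 = π(0.156)⁴/32 = 5.814×10^-5 m⁴.
T_max = τ_allow·J/r = 6.50×10^7 × 5.814×10^-5 / 0.0780 = 48450 N·m.
ω = 2π·322/60 = 33.72 rad/s, so P_max = T_max·ω = 1.634×10^6 W.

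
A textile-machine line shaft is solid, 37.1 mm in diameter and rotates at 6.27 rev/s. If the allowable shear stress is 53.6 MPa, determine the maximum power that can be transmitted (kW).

J = πd⁴/32 = π(0.0371)⁴/32 = 1.860×10^-7 m⁴.
T_max = τ_allow·J/r = 5.36×10^7 × 1.860×10^-7 / 0.0186 = 537.4 N·m.
ω = 2π·6.27 = 39.40 rad/s, so P_max = T_max·ω = 2.117×10^4 W.

21.2 kW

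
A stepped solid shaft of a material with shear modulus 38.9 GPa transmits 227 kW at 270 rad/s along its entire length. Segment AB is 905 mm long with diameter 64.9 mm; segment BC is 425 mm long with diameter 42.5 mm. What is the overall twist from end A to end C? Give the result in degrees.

2.29°

ω = 270 rad/s, so T = P/ω = 227×10³ / 270.0 = 840.7 N·m.
J_AB = π(0.0649)⁴/32 = 1.74×10^-6 m⁴; J_BC = π(0.0425)⁴/32 = 3.20×10^-7 m⁴.
θ = (T/G)·Σ L_i/J_i = (840.7/38.9×10⁹)·(0.905/1.74×10^-6 + 0.425/3.20×10^-7) = 0.03991 rad.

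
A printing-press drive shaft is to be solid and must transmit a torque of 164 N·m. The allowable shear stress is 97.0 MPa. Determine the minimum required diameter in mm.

20.5 mm

For a solid shaft τ_max = 16T/(πd³), so d = (16T/(π τ_allow))^(1/3) = (16·164.0/(π·9.70×10^7))^(1/3) = 0.02050 m.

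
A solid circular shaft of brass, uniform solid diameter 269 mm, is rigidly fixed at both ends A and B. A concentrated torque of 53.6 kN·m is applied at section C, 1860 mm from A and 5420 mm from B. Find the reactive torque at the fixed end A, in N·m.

With uniform GJ and both ends fixed, compatibility θ_AC = θ_CB gives T_A·a = T_B·b, together with T_A + T_B = T₀.
T_A = T₀·b/(a+b) = 53600·5420/7280 = 39910 N·m; T_B = 13690 N·m.

39900 N·m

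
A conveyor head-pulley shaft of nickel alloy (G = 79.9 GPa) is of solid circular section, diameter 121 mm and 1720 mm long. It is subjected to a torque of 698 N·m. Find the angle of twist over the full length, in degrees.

J = πd⁴/32 = π(0.121)⁴/32 = 2.104×10^-5 m⁴.
θ = T·L/(G·J) = 698.0 × 1.72 / (79.9×10⁹ × 2.104×10^-5) = 7.140×10^-4 rad.

0.0409°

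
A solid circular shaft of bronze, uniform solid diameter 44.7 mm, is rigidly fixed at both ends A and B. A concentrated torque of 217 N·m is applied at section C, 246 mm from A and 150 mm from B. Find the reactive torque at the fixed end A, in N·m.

With uniform GJ and both ends fixed, compatibility θ_AC = θ_CB gives T_A·a = T_B·b, together with T_A + T_B = T₀.
T_A = T₀·b/(a+b) = 217.0·150/396.0 = 82.20 N·m; T_B = 134.8 N·m.

82.2 N·m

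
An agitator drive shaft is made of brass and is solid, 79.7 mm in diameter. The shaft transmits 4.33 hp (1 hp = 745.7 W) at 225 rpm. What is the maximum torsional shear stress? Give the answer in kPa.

ω = 2π·225/60 = 23.56 rad/s, so T = P/ω = 4.33×745.7 / 23.56 = 137.0 N·m.
J = πd⁴/32 = π(0.0797)⁴/32 = 3.961×10^-6 m⁴.
τ_max = T·r/J = 137.0 × 0.0399 / 3.961×10^-6 = 1.379×10^6 Pa.

1380 kPa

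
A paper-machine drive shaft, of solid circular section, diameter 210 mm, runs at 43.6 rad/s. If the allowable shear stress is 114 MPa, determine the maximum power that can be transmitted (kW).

J = πd⁴/32 = π(0.210)⁴/32 = 1.909×10^-4 m⁴.
T_max = τ_allow·J/r = 1.14×10^8 × 1.909×10^-4 / 0.105 = 207300 N·m.
ω = 43.6 rad/s, so P_max = T_max·ω = 9.038×10^6 W.

9040 kW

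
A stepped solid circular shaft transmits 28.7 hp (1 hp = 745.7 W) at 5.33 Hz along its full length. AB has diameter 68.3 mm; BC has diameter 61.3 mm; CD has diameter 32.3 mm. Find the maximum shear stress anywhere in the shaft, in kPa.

96600 kPa

ω = 2π·5.33 = 33.49 rad/s, so T = P/ω = 28.7×745.7 / 33.49 = 639.1 N·m.
Under the same torque, τ_max = 16T/(πd³) is largest where d is smallest — segment CD (d = 32.3 mm).
τ_max = 16·639.1/(π·(0.0323)³) = 9.658×10^7 Pa.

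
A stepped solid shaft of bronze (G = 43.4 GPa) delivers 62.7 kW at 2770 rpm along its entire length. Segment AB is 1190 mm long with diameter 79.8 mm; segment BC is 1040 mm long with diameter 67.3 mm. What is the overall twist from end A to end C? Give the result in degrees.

ω = 2π·2770/60 = 290.1 rad/s, so T = P/ω = 62.7×10³ / 290.1 = 216.2 N·m.
J_AB = π(0.0798)⁴/32 = 3.98×10^-6 m⁴; J_BC = π(0.0673)⁴/32 = 2.01×10^-6 m⁴.
θ = (T/G)·Σ L_i/J_i = (216.2/43.4×10⁹)·(1.19/3.98×10^-6 + 1.04/2.01×10^-6) = 4.061×10^-3 rad.

0.233°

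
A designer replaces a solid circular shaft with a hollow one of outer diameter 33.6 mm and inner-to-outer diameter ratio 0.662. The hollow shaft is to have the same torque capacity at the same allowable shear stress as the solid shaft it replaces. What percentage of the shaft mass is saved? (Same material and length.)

35.2 %

Equal τ_max and T ⇒ the solid shaft needs d_s³ = d_o³(1−k⁴), so d_s = 33.6·(1−0.662⁴)^(1/3) = 31.29 mm.
Area ratio A_h/A_s = d_o²(1−k²)/d_s² = (1−k²)/(1−k⁴)^(2/3) = 0.6476.
Mass saving = 1 − 0.6476 = 35.2 %.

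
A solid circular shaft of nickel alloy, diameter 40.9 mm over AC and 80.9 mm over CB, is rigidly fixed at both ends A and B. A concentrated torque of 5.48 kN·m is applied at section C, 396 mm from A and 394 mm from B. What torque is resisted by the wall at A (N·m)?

334 N·m

Compatibility: T_A·a/J_AC = T_B·b/J_CB with T_A + T_B = T₀.
J_AC = 2.75×10^-7 m⁴, J_CB = 4.21×10^-6 m⁴, so T_A = T₀·(J_AC/a)/((J_AC/a)+(J_CB/b)) = 334.5 N·m, T_B = 5146 N·m.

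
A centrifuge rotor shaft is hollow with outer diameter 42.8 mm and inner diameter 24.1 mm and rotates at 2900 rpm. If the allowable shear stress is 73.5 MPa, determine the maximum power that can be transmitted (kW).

J = π(d_o⁴ − d_i⁴)/32 = π(0.0428⁴ − 0.0241⁴)/32 = 2.963×10^-7 m⁴.
T_max = τ_allow·J/r = 7.35×10^7 × 2.963×10^-7 / 0.0214 = 1018 N·m.
ω = 2π·2900/60 = 303.7 rad/s, so P_max = T_max·ω = 3.091×10^5 W.

309 kW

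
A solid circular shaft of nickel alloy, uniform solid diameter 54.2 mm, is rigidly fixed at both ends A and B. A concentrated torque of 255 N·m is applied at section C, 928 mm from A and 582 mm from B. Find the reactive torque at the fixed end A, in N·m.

98.3 N·m

With uniform GJ and both ends fixed, compatibility θ_AC = θ_CB gives T_A·a = T_B·b, together with T_A + T_B = T₀.
T_A = T₀·b/(a+b) = 255.0·582/1510 = 98.28 N·m; T_B = 156.7 N·m.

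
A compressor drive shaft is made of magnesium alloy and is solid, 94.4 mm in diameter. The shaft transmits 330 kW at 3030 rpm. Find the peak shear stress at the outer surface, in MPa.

6.30 MPa

ω = 2π·3030/60 = 317.3 rad/s, so T = P/ω = 330×10³ / 317.3 = 1040 N·m.
J = πd⁴/32 = π(0.0944)⁴/32 = 7.796×10^-6 m⁴.
τ_max = T·r/J = 1040 × 0.0472 / 7.796×10^-6 = 6.296×10^6 Pa.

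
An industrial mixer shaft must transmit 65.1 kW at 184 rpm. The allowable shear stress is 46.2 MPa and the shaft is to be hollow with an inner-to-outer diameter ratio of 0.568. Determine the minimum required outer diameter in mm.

74.6 mm

ω = 2π·184/60 = 19.27 rad/s, so T = P/ω = 65.1×10³ / 19.27 = 3379 N·m.
For a hollow shaft with d_i/d_o = 0.568: τ_max = 16T/(π d_o³ (1−k⁴)), so d_o = [16T/(π τ_allow (1−k⁴))]^(1/3) = [16·3379/(π·4.62×10^7·0.8959)]^(1/3) = 0.07463 m.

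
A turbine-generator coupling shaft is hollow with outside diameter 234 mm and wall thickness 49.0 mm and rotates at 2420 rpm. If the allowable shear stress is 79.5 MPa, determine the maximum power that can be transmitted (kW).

44900 kW

J = π(d_o⁴ − d_i⁴)/32 = π(0.234⁴ − 0.136⁴)/32 = 2.608×10^-4 m⁴.
T_max = τ_allow·J/r = 7.95×10^7 × 2.608×10^-4 / 0.117 = 177200 N·m.
ω = 2π·2420/60 = 253.4 rad/s, so P_max = T_max·ω = 4.490×10^7 W.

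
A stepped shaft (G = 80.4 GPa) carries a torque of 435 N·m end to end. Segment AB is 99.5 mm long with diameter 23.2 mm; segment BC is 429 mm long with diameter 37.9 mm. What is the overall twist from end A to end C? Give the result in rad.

0.0304 rad

J_AB = π(0.0232)⁴/32 = 2.84×10^-8 m⁴; J_BC = π(0.0379)⁴/32 = 2.03×10^-7 m⁴.
θ = (T/G)·Σ L_i/J_i = (435.0/80.4×10⁹)·(0.0995/2.84×10^-8 + 0.429/2.03×10^-7) = 0.03039 rad.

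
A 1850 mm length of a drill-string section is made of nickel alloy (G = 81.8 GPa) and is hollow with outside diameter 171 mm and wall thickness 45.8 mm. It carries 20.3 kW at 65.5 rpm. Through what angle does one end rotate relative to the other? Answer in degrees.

0.0479°

ω = 2π·65.5/60 = 6.859 rad/s, so T = P/ω = 20.3×10³ / 6.859 = 2960 N·m.
J = π(d_o⁴ − d_i⁴)/32 = π(0.171⁴ − 0.0794⁴)/32 = 8.004×10^-5 m⁴.
θ = T·L/(G·J) = 2960 × 1.85 / (81.8×10⁹ × 8.004×10^-5) = 8.362×10^-4 rad.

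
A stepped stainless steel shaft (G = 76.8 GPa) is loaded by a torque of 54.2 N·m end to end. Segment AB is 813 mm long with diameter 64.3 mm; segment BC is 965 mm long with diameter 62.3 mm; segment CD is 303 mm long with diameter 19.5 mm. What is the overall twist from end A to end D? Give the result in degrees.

J_AB = π(0.0643)⁴/32 = 1.68×10^-6 m⁴; J_BC = π(0.0623)⁴/32 = 1.48×10^-6 m⁴; J_CD = π(0.0195)⁴/32 = 1.42×10^-8 m⁴.
θ = (T/G)·Σ L_i/J_i = (54.20/76.8×10⁹)·(0.813/1.68×10^-6 + 0.965/1.48×10^-6 + 0.303/1.42×10^-8) = 0.01587 rad.

0.909°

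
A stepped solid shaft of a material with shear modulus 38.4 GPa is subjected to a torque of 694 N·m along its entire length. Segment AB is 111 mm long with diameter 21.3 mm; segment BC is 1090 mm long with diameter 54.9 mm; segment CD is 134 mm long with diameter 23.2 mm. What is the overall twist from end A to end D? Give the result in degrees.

J_AB = π(0.0213)⁴/32 = 2.02×10^-8 m⁴; J_BC = π(0.0549)⁴/32 = 8.92×10^-7 m⁴; J_CD = π(0.0232)⁴/32 = 2.84×10^-8 m⁴.
θ = (T/G)·Σ L_i/J_i = (694.0/38.4×10⁹)·(0.111/2.02×10^-8 + 1.09/8.92×10^-7 + 0.134/2.84×10^-8) = 0.2065 rad.

11.8°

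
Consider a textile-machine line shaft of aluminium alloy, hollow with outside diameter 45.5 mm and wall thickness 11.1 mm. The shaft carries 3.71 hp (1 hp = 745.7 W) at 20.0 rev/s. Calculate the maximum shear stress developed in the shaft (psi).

185 psi

ω = 2π·20.0 = 125.7 rad/s, so T = P/ω = 3.71×745.7 / 125.7 = 22.02 N·m.
J = π(d_o⁴ − d_i⁴)/32 = π(0.0455⁴ − 0.0233⁴)/32 = 3.918×10^-7 m⁴.
τ_max = T·r/J = 22.02 × 0.0227 / 3.918×10^-7 = 1.278×10^6 Pa.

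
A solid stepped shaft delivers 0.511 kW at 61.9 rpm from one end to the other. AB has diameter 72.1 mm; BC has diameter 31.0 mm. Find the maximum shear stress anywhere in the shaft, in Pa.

ω = 2π·61.9/60 = 6.482 rad/s, so T = P/ω = 0.511×10³ / 6.482 = 78.83 N·m.
Under the same torque, τ_max = 16T/(πd³) is largest where d is smallest — segment BC (d = 31.0 mm).
τ_max = 16·78.83/(π·(0.0310)³) = 1.348×10^7 Pa.

1.35e7 Pa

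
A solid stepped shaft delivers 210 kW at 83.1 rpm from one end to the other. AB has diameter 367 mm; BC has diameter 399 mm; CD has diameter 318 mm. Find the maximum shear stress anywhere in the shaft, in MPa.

ω = 2π·83.1/60 = 8.702 rad/s, so T = P/ω = 210×10³ / 8.702 = 24130 N·m.
Under the same torque, τ_max = 16T/(πd³) is largest where d is smallest — segment CD (d = 318 mm).
τ_max = 16·24130/(π·(0.318)³) = 3.822×10^6 Pa.

3.82 MPa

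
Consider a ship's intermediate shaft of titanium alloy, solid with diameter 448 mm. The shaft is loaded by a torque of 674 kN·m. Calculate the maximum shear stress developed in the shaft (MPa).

J = πd⁴/32 = π(0.448)⁴/32 = 3.955×10^-3 m⁴.
τ_max = T·r/J = 674000 × 0.224 / 3.955×10^-3 = 3.818×10^7 Pa.

38.2 MPa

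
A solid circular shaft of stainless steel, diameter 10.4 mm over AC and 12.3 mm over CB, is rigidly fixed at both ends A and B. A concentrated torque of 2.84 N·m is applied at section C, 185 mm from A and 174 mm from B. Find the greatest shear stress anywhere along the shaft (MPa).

5.25 MPa

Compatibility: T_A·a/J_AC = T_B·b/J_CB with T_A + T_B = T₀.
J_AC = 1.15×10^-9 m⁴, J_CB = 2.25×10^-9 m⁴, so T_A = T₀·(J_AC/a)/((J_AC/a)+(J_CB/b)) = 0.9220 N·m, T_B = 1.918 N·m.
τ in each portion: τ_AC = 4.17×10^6 Pa, τ_CB = 5.25×10^6 Pa; maximum is in CB.
τ_max = T_CB·r/J = 1.918·0.00615/2.25×10^-9 = 5.249×10^6 Pa.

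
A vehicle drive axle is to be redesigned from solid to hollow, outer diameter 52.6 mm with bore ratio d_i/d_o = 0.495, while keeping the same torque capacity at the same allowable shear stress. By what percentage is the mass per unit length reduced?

Equal τ_max and T ⇒ the solid shaft needs d_s³ = d_o³(1−k⁴), so d_s = 52.6·(1−0.495⁴)^(1/3) = 51.53 mm.
Area ratio A_h/A_s = d_o²(1−k²)/d_s² = (1−k²)/(1−k⁴)^(2/3) = 0.7868.
Mass saving = 1 − 0.7868 = 21.3 %.

21.3 %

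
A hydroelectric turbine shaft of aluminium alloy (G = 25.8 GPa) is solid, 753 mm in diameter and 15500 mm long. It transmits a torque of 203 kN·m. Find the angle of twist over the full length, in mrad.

3.86 mrad

J = πd⁴/32 = π(0.753)⁴/32 = 0.03156 m⁴.
θ = T·L/(G·J) = 203000 × 15.5 / (25.8×10⁹ × 0.03156) = 3.864×10^-3 rad.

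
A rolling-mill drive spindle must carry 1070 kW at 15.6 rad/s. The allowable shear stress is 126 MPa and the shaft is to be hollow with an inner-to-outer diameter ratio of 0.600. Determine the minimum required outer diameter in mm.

147 mm

ω = 15.6 rad/s, so T = P/ω = 1070×10³ / 15.60 = 68590 N·m.
For a hollow shaft with d_i/d_o = 0.600: τ_max = 16T/(π d_o³ (1−k⁴)), so d_o = [16T/(π τ_allow (1−k⁴))]^(1/3) = [16·68590/(π·1.26×10^8·0.8704)]^(1/3) = 0.1471 m.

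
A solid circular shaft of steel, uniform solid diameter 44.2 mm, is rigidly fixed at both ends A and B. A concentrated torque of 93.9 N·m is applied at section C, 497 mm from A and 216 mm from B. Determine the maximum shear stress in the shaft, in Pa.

With uniform GJ and both ends fixed, compatibility θ_AC = θ_CB gives T_A·a = T_B·b, together with T_A + T_B = T₀.
T_A = T₀·b/(a+b) = 93.90·216/713.0 = 28.45 N·m; T_B = 65.45 N·m.
τ in each portion: τ_AC = 1.68×10^6 Pa, τ_CB = 3.86×10^6 Pa; maximum is in CB.
τ_max = T_CB·r/J = 65.45·0.0221/3.75×10^-7 = 3.860×10^6 Pa.

3.86e6 Pa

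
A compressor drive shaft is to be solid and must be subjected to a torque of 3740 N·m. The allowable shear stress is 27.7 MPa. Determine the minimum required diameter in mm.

88.3 mm

For a solid shaft τ_max = 16T/(πd³), so d = (16T/(π τ_allow))^(1/3) = (16·3740/(π·2.77×10^7))^(1/3) = 0.08826 m.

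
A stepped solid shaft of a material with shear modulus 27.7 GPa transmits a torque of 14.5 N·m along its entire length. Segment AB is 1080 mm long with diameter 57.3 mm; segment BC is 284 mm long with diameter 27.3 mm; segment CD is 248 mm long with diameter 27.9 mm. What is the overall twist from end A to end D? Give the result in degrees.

J_AB = π(0.0573)⁴/32 = 1.06×10^-6 m⁴; J_BC = π(0.0273)⁴/32 = 5.45×10^-8 m⁴; J_CD = π(0.0279)⁴/32 = 5.95×10^-8 m⁴.
θ = (T/G)·Σ L_i/J_i = (14.50/27.7×10⁹)·(1.08/1.06×10^-6 + 0.284/5.45×10^-8 + 0.248/5.95×10^-8) = 5.443×10^-3 rad.

0.312°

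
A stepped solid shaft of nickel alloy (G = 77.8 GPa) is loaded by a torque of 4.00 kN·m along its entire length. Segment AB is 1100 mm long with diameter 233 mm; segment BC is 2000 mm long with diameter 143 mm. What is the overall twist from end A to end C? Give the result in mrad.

J_AB = π(0.233)⁴/32 = 2.89×10^-4 m⁴; J_BC = π(0.143)⁴/32 = 4.11×10^-5 m⁴.
θ = (T/G)·Σ L_i/J_i = (4000/77.8×10⁹)·(1.10/2.89×10^-4 + 2.00/4.11×10^-5) = 2.700×10^-3 rad.

2.70 mrad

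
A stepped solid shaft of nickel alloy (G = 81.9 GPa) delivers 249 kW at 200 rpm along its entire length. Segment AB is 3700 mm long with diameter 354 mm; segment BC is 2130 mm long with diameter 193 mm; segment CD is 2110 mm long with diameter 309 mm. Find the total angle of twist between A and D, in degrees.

ω = 2π·200/60 = 20.94 rad/s, so T = P/ω = 249×10³ / 20.94 = 11890 N·m.
J_AB = π(0.354)⁴/32 = 1.54×10^-3 m⁴; J_BC = π(0.193)⁴/32 = 1.36×10^-4 m⁴; J_CD = π(0.309)⁴/32 = 8.95×10^-4 m⁴.
θ = (T/G)·Σ L_i/J_i = (11890/81.9×10⁹)·(3.70/1.54×10^-3 + 2.13/1.36×10^-4 + 2.11/8.95×10^-4) = 2.960×10^-3 rad.

0.170°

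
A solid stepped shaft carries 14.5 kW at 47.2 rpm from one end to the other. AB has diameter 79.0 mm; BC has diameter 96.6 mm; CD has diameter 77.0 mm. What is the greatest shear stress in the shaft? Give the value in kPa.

32700 kPa

ω = 2π·47.2/60 = 4.943 rad/s, so T = P/ω = 14.5×10³ / 4.943 = 2934 N·m.
Under the same torque, τ_max = 16T/(πd³) is largest where d is smallest — segment CD (d = 77.0 mm).
τ_max = 16·2934/(π·(0.0770)³) = 3.273×10^7 Pa.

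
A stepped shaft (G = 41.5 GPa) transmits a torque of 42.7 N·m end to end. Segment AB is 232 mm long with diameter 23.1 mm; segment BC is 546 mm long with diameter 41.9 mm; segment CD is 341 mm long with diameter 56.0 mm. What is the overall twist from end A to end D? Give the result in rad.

0.0108 rad

J_AB = π(0.0231)⁴/32 = 2.80×10^-8 m⁴; J_BC = π(0.0419)⁴/32 = 3.03×10^-7 m⁴; J_CD = π(0.0560)⁴/32 = 9.65×10^-7 m⁴.
θ = (T/G)·Σ L_i/J_i = (42.70/41.5×10⁹)·(0.232/2.80×10^-8 + 0.546/3.03×10^-7 + 0.341/9.65×10^-7) = 0.01076 rad.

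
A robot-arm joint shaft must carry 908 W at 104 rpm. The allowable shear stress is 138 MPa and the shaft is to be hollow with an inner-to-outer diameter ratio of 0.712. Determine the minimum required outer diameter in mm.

ω = 2π·104/60 = 10.89 rad/s, so T = P/ω = 908 / 10.89 = 83.37 N·m.
For a hollow shaft with d_i/d_o = 0.712: τ_max = 16T/(π d_o³ (1−k⁴)), so d_o = [16T/(π τ_allow (1−k⁴))]^(1/3) = [16·83.37/(π·1.38×10^8·0.7430)]^(1/3) = 0.01606 m.

16.1 mm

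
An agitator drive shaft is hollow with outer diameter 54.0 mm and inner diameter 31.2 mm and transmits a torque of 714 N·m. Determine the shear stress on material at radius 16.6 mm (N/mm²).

16.0 N/mm²

J = π(d_o⁴ − d_i⁴)/32 = π(0.0540⁴ − 0.0312⁴)/32 = 7.418×10^-7 m⁴.
Shear stress varies linearly with radius: τ = T·r/J = 714.0 × 0.0166 / 7.418×10^-7 = 1.598×10^7 Pa.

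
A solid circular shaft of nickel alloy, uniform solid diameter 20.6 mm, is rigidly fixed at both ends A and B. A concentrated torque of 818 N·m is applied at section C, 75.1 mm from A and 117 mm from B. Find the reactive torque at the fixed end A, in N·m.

With uniform GJ and both ends fixed, compatibility θ_AC = θ_CB gives T_A·a = T_B·b, together with T_A + T_B = T₀.
T_A = T₀·b/(a+b) = 818.0·117/192.1 = 498.2 N·m; T_B = 319.8 N·m.

498 N·m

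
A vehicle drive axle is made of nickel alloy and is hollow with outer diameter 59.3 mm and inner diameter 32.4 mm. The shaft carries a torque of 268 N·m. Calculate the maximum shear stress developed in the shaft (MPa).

7.19 MPa

J = π(d_o⁴ − d_i⁴)/32 = π(0.0593⁴ − 0.0324⁴)/32 = 1.106×10^-6 m⁴.
τ_max = T·r/J = 268.0 × 0.0296 / 1.106×10^-6 = 7.186×10^6 Pa.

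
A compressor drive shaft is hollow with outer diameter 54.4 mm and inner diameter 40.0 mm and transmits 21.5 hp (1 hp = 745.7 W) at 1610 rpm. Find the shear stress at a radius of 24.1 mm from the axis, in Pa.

ω = 2π·1610/60 = 168.6 rad/s, so T = P/ω = 21.5×745.7 / 168.6 = 95.09 N·m.
J = π(d_o⁴ − d_i⁴)/32 = π(0.0544⁴ − 0.0400⁴)/32 = 6.085×10^-7 m⁴.
Shear stress varies linearly with radius: τ = T·r/J = 95.09 × 0.0241 / 6.085×10^-7 = 3.766×10^6 Pa.

3.77e6 Pa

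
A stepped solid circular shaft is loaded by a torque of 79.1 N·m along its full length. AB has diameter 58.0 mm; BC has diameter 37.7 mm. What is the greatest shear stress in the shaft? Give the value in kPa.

7520 kPa

Under the same torque, τ_max = 16T/(πd³) is largest where d is smallest — segment BC (d = 37.7 mm).
τ_max = 16·79.10/(π·(0.0377)³) = 7.518×10^6 Pa.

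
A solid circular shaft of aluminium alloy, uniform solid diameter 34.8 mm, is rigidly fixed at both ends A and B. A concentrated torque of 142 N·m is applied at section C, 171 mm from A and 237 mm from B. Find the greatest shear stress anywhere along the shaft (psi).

With uniform GJ and both ends fixed, compatibility θ_AC = θ_CB gives T_A·a = T_B·b, together with T_A + T_B = T₀.
T_A = T₀·b/(a+b) = 142.0·237/408.0 = 82.49 N·m; T_B = 59.51 N·m.
τ in each portion: τ_AC = 9.97×10^6 Pa, τ_CB = 7.19×10^6 Pa; maximum is in AC.
τ_max = T_AC·r/J = 82.49·0.0174/1.44×10^-7 = 9.968×10^6 Pa.

1450 psi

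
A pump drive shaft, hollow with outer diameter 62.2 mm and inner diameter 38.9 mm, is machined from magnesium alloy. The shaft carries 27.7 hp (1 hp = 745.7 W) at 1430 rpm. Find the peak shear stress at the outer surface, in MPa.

3.45 MPa

ω = 2π·1430/60 = 149.7 rad/s, so T = P/ω = 27.7×745.7 / 149.7 = 137.9 N·m.
J = π(d_o⁴ − d_i⁴)/32 = π(0.0622⁴ − 0.0389⁴)/32 = 1.245×10^-6 m⁴.
τ_max = T·r/J = 137.9 × 0.0311 / 1.245×10^-6 = 3.447×10^6 Pa.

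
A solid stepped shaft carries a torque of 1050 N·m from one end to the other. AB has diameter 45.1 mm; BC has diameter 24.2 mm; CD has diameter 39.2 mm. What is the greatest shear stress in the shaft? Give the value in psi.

54700 psi

Under the same torque, τ_max = 16T/(πd³) is largest where d is smallest — segment BC (d = 24.2 mm).
τ_max = 16·1050/(π·(0.0242)³) = 3.773×10^8 Pa.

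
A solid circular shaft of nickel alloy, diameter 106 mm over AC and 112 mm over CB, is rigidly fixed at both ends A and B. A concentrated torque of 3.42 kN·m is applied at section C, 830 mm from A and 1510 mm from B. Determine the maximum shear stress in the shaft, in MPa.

Compatibility: T_A·a/J_AC = T_B·b/J_CB with T_A + T_B = T₀.
J_AC = 1.24×10^-5 m⁴, J_CB = 1.54×10^-5 m⁴, so T_A = T₀·(J_AC/a)/((J_AC/a)+(J_CB/b)) = 2030 N·m, T_B = 1390 N·m.
τ in each portion: τ_AC = 8.68×10^6 Pa, τ_CB = 5.04×10^6 Pa; maximum is in AC.
τ_max = T_AC·r/J = 2030·0.0530/1.24×10^-5 = 8.679×10^6 Pa.

8.68 MPa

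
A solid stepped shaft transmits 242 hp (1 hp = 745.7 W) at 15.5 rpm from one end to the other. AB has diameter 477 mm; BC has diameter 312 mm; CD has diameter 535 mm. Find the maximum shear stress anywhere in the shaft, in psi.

2700 psi

ω = 2π·15.5/60 = 1.623 rad/s, so T = P/ω = 242×745.7 / 1.623 = 111200 N·m.
Under the same torque, τ_max = 16T/(πd³) is largest where d is smallest — segment BC (d = 312 mm).
τ_max = 16·111200/(π·(0.312)³) = 1.864×10^7 Pa.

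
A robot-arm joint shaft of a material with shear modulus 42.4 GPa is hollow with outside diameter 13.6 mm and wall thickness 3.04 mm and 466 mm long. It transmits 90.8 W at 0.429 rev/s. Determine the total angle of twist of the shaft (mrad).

ω = 2π·0.429 = 2.695 rad/s, so T = P/ω = 90.8 / 2.695 = 33.69 N·m.
J = π(d_o⁴ − d_i⁴)/32 = π(0.0136⁴ − 0.00752⁴)/32 = 3.045×10^-9 m⁴.
θ = T·L/(G·J) = 33.69 × 0.466 / (42.4×10⁹ × 3.045×10^-9) = 0.1216 rad.

122 mrad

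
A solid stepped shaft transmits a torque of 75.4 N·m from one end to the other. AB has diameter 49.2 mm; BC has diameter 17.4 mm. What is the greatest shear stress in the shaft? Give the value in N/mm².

72.9 N/mm²

Under the same torque, τ_max = 16T/(πd³) is largest where d is smallest — segment BC (d = 17.4 mm).
τ_max = 16·75.40/(π·(0.0174)³) = 7.289×10^7 Pa.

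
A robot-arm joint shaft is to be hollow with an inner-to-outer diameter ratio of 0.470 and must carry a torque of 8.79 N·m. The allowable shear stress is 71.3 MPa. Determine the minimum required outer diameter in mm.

8.71 mm

For a hollow shaft with d_i/d_o = 0.470: τ_max = 16T/(π d_o³ (1−k⁴)), so d_o = [16T/(π τ_allow (1−k⁴))]^(1/3) = [16·8.790/(π·7.13×10^7·0.9512)]^(1/3) = 0.008707 m.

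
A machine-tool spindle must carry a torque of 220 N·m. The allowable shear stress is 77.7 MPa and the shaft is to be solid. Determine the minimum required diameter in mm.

For a solid shaft τ_max = 16T/(πd³), so d = (16T/(π τ_allow))^(1/3) = (16·220.0/(π·7.77×10^7))^(1/3) = 0.02434 m.

24.3 mm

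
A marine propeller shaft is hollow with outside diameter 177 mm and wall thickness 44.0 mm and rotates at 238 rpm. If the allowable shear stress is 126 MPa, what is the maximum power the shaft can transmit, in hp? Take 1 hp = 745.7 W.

4290 hp

J = π(d_o⁴ − d_i⁴)/32 = π(0.177⁴ − 0.0890⁴)/32 = 9.020×10^-5 m⁴.
T_max = τ_allow·J/r = 1.26×10^8 × 9.020×10^-5 / 0.0885 = 128400 N·m.
ω = 2π·238/60 = 24.92 rad/s, so P_max = T_max·ω = 3.201×10^6 W.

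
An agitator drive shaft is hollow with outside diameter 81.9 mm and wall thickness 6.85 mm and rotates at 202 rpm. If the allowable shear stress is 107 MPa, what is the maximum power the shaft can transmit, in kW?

127 kW

J = π(d_o⁴ − d_i⁴)/32 = π(0.0819⁴ − 0.0682⁴)/32 = 2.293×10^-6 m⁴.
T_max = τ_allow·J/r = 1.07×10^8 × 2.293×10^-6 / 0.0410 = 5992 N·m.
ω = 2π·202/60 = 21.15 rad/s, so P_max = T_max·ω = 1.267×10^5 W.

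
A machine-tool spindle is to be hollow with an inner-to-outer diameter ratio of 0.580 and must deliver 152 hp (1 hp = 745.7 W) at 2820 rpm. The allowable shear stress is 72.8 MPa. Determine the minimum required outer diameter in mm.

31.2 mm

ω = 2π·2820/60 = 295.3 rad/s, so T = P/ω = 152×745.7 / 295.3 = 383.8 N·m.
For a hollow shaft with d_i/d_o = 0.580: τ_max = 16T/(π d_o³ (1−k⁴)), so d_o = [16T/(π τ_allow (1−k⁴))]^(1/3) = [16·383.8/(π·7.28×10^7·0.8868)]^(1/3) = 0.03117 m.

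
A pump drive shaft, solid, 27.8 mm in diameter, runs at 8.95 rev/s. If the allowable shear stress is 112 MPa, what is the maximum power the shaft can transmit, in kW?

J = πd⁴/32 = π(0.0278)⁴/32 = 5.864×10^-8 m⁴.
T_max = τ_allow·J/r = 1.12×10^8 × 5.864×10^-8 / 0.0139 = 472.5 N·m.
ω = 2π·8.95 = 56.23 rad/s, so P_max = T_max·ω = 2.657×10^4 W.

26.6 kW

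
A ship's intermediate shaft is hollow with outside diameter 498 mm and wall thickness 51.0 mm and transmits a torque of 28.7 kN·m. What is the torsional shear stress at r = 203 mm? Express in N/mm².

1.61 N/mm²

J = π(d_o⁴ − d_i⁴)/32 = π(0.498⁴ − 0.396⁴)/32 = 3.624×10^-3 m⁴.
Shear stress varies linearly with radius: τ = T·r/J = 28700 × 0.203 / 3.624×10^-3 = 1.608×10^6 Pa.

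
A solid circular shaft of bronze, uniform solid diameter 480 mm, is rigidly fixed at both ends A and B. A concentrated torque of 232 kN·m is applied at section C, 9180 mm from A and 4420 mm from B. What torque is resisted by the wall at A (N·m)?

With uniform GJ and both ends fixed, compatibility θ_AC = θ_CB gives T_A·a = T_B·b, together with T_A + T_B = T₀.
T_A = T₀·b/(a+b) = 232000·4420/13600 = 75400 N·m; T_B = 156600 N·m.

75400 N·m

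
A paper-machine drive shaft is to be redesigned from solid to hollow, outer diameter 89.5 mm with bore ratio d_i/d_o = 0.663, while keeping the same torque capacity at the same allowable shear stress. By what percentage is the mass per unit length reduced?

Equal τ_max and T ⇒ the solid shaft needs d_s³ = d_o³(1−k⁴), so d_s = 89.5·(1−0.663⁴)^(1/3) = 83.32 mm.
Area ratio A_h/A_s = d_o²(1−k²)/d_s² = (1−k²)/(1−k⁴)^(2/3) = 0.6467.
Mass saving = 1 − 0.6467 = 35.3 %.

35.3 %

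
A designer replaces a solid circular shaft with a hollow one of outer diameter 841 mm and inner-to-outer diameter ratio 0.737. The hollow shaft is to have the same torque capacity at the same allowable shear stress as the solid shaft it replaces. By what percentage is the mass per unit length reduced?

Equal τ_max and T ⇒ the solid shaft needs d_s³ = d_o³(1−k⁴), so d_s = 841·(1−0.737⁴)^(1/3) = 748.5 mm.
Area ratio A_h/A_s = d_o²(1−k²)/d_s² = (1−k²)/(1−k⁴)^(2/3) = 0.5767.
Mass saving = 1 − 0.5767 = 42.3 %.

42.3 %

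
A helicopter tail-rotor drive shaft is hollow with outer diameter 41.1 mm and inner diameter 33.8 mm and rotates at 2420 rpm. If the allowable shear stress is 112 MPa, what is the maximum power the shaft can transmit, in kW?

210 kW

J = π(d_o⁴ − d_i⁴)/32 = π(0.0411⁴ − 0.0338⁴)/32 = 1.520×10^-7 m⁴.
T_max = τ_allow·J/r = 1.12×10^8 × 1.520×10^-7 / 0.0206 = 828.4 N·m.
ω = 2π·2420/60 = 253.4 rad/s, so P_max = T_max·ω = 2.099×10^5 W.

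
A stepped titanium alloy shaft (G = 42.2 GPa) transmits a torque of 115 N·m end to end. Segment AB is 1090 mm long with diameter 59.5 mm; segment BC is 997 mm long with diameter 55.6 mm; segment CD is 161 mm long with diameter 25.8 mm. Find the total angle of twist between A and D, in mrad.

15.4 mrad

J_AB = π(0.0595)⁴/32 = 1.23×10^-6 m⁴; J_BC = π(0.0556)⁴/32 = 9.38×10^-7 m⁴; J_CD = π(0.0258)⁴/32 = 4.35×10^-8 m⁴.
θ = (T/G)·Σ L_i/J_i = (115.0/42.2×10⁹)·(1.09/1.23×10^-6 + 0.997/9.38×10^-7 + 0.161/4.35×10^-8) = 0.01540 rad.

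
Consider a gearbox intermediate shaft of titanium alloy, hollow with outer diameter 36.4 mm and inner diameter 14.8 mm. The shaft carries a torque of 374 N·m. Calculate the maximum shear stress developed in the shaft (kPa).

J = π(d_o⁴ − d_i⁴)/32 = π(0.0364⁴ − 0.0148⁴)/32 = 1.676×10^-7 m⁴.
τ_max = T·r/J = 374.0 × 0.0182 / 1.676×10^-7 = 4.060×10^7 Pa.

40600 kPa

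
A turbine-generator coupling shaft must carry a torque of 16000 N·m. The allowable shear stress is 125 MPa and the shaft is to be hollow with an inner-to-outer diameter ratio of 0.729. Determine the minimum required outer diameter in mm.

For a hollow shaft with d_i/d_o = 0.729: τ_max = 16T/(π d_o³ (1−k⁴)), so d_o = [16T/(π τ_allow (1−k⁴))]^(1/3) = [16·16000/(π·1.25×10^8·0.7176)]^(1/3) = 0.09685 m.

96.9 mm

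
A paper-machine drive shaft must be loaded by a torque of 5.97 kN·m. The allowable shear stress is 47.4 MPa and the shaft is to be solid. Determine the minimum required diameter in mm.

For a solid shaft τ_max = 16T/(πd³), so d = (16T/(π τ_allow))^(1/3) = (16·5970/(π·4.74×10^7))^(1/3) = 0.08624 m.

86.2 mm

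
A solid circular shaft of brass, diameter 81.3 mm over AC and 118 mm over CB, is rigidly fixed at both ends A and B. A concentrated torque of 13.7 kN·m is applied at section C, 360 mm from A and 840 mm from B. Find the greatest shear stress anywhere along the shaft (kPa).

Compatibility: T_A·a/J_AC = T_B·b/J_CB with T_A + T_B = T₀.
J_AC = 4.29×10^-6 m⁴, J_CB = 1.90×10^-5 m⁴, so T_A = T₀·(J_AC/a)/((J_AC/a)+(J_CB/b)) = 4721 N·m, T_B = 8979 N·m.
τ in each portion: τ_AC = 4.47×10^7 Pa, τ_CB = 2.78×10^7 Pa; maximum is in AC.
τ_max = T_AC·r/J = 4721·0.0406/4.29×10^-6 = 4.474×10^7 Pa.

44700 kPa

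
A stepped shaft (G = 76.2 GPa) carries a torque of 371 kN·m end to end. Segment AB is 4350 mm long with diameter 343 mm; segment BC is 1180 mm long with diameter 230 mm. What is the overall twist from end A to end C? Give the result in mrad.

36.5 mrad

J_AB = π(0.343)⁴/32 = 1.36×10^-3 m⁴; J_BC = π(0.230)⁴/32 = 2.75×10^-4 m⁴.
θ = (T/G)·Σ L_i/J_i = (371000/76.2×10⁹)·(4.35/1.36×10^-3 + 1.18/2.75×10^-4) = 0.03650 rad.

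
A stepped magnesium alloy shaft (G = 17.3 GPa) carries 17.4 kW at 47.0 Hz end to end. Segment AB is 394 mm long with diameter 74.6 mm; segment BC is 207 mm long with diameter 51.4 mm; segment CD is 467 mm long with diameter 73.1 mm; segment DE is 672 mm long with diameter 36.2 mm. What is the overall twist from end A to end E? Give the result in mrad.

ω = 2π·47.0 = 295.3 rad/s, so T = P/ω = 17.4×10³ / 295.3 = 58.92 N·m.
J_AB = π(0.0746)⁴/32 = 3.04×10^-6 m⁴; J_BC = π(0.0514)⁴/32 = 6.85×10^-7 m⁴; J_CD = π(0.0731)⁴/32 = 2.80×10^-6 m⁴; J_DE = π(0.0362)⁴/32 = 1.69×10^-7 m⁴.
θ = (T/G)·Σ L_i/J_i = (58.92/17.3×10⁹)·(0.394/3.04×10^-6 + 0.207/6.85×10^-7 + 0.467/2.80×10^-6 + 0.672/1.69×10^-7) = 0.01561 rad.

15.6 mrad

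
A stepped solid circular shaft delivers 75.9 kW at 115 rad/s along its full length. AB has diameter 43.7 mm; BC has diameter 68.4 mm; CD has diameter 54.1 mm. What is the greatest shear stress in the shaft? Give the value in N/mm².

ω = 115 rad/s, so T = P/ω = 75.9×10³ / 115.0 = 660.0 N·m.
Under the same torque, τ_max = 16T/(πd³) is largest where d is smallest — segment AB (d = 43.7 mm).
τ_max = 16·660.0/(π·(0.0437)³) = 4.028×10^7 Pa.

40.3 N/mm²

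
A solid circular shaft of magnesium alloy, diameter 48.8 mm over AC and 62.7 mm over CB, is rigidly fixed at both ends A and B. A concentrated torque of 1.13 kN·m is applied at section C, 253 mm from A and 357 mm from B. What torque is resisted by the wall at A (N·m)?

Compatibility: T_A·a/J_AC = T_B·b/J_CB with T_A + T_B = T₀.
J_AC = 5.57×10^-7 m⁴, J_CB = 1.52×10^-6 m⁴, so T_A = T₀·(J_AC/a)/((J_AC/a)+(J_CB/b)) = 385.5 N·m, T_B = 744.5 N·m.

385 N·m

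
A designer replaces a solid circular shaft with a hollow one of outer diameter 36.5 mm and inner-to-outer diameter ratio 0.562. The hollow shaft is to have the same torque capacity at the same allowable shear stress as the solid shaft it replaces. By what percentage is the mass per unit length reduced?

26.6 %

Equal τ_max and T ⇒ the solid shaft needs d_s³ = d_o³(1−k⁴), so d_s = 36.5·(1−0.562⁴)^(1/3) = 35.24 mm.
Area ratio A_h/A_s = d_o²(1−k²)/d_s² = (1−k²)/(1−k⁴)^(2/3) = 0.7338.
Mass saving = 1 − 0.7338 = 26.6 %.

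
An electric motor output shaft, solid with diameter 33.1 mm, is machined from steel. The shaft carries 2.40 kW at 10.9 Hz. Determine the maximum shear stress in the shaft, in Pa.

4.92e6 Pa

ω = 2π·10.9 = 68.49 rad/s, so T = P/ω = 2.40×10³ / 68.49 = 35.04 N·m.
J = πd⁴/32 = π(0.0331)⁴/32 = 1.178×10^-7 m⁴.
τ_max = T·r/J = 35.04 × 0.0166 / 1.178×10^-7 = 4.921×10^6 Pa.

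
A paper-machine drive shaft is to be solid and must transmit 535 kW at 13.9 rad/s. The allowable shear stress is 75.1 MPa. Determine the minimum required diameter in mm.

138 mm

ω = 13.9 rad/s, so T = P/ω = 535×10³ / 13.90 = 38490 N·m.
For a solid shaft τ_max = 16T/(πd³), so d = (16T/(π τ_allow))^(1/3) = (16·38490/(π·7.51×10^7))^(1/3) = 0.1377 m.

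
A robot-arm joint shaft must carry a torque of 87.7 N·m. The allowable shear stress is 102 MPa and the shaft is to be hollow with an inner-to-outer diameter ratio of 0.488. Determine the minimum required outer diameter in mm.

16.7 mm

For a hollow shaft with d_i/d_o = 0.488: τ_max = 16T/(π d_o³ (1−k⁴)), so d_o = [16T/(π τ_allow (1−k⁴))]^(1/3) = [16·87.70/(π·1.02×10^8·0.9433)]^(1/3) = 0.01668 m.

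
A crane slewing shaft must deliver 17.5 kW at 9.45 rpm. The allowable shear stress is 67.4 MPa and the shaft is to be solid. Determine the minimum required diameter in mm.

ω = 2π·9.45/60 = 0.9896 rad/s, so T = P/ω = 17.5×10³ / 0.9896 = 17680 N·m.
For a solid shaft τ_max = 16T/(πd³), so d = (16T/(π τ_allow))^(1/3) = (16·17680/(π·6.74×10^7))^(1/3) = 0.1101 m.

110 mm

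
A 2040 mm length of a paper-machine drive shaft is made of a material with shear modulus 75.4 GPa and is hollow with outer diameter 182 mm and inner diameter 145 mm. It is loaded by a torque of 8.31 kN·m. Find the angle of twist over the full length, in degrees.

J = π(d_o⁴ − d_i⁴)/32 = π(0.182⁴ − 0.145⁴)/32 = 6.432×10^-5 m⁴.
θ = T·L/(G·J) = 8310 × 2.04 / (75.4×10⁹ × 6.432×10^-5) = 3.496×10^-3 rad.

0.200°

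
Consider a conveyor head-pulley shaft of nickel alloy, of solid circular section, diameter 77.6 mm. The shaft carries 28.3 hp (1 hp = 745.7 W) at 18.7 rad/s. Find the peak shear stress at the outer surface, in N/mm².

ω = 18.7 rad/s, so T = P/ω = 28.3×745.7 / 18.70 = 1129 N·m.
J = πd⁴/32 = π(0.0776)⁴/32 = 3.560×10^-6 m⁴.
τ_max = T·r/J = 1129 × 0.0388 / 3.560×10^-6 = 1.230×10^7 Pa.

12.3 N/mm²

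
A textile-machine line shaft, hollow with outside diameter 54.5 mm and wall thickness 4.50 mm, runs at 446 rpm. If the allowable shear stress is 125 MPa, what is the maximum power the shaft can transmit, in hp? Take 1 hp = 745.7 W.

128 hp

J = π(d_o⁴ − d_i⁴)/32 = π(0.0545⁴ − 0.0455⁴)/32 = 4.454×10^-7 m⁴.
T_max = τ_allow·J/r = 1.25×10^8 × 4.454×10^-7 / 0.0272 = 2043 N·m.
ω = 2π·446/60 = 46.71 rad/s, so P_max = T_max·ω = 9.542×10^4 W.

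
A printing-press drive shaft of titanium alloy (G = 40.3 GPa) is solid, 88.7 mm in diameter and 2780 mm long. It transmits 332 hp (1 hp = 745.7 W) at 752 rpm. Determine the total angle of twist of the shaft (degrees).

ω = 2π·752/60 = 78.75 rad/s, so T = P/ω = 332×745.7 / 78.75 = 3144 N·m.
J = πd⁴/32 = π(0.0887)⁴/32 = 6.077×10^-6 m⁴.
θ = T·L/(G·J) = 3144 × 2.78 / (40.3×10⁹ × 6.077×10^-6) = 0.03569 rad.

2.04°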